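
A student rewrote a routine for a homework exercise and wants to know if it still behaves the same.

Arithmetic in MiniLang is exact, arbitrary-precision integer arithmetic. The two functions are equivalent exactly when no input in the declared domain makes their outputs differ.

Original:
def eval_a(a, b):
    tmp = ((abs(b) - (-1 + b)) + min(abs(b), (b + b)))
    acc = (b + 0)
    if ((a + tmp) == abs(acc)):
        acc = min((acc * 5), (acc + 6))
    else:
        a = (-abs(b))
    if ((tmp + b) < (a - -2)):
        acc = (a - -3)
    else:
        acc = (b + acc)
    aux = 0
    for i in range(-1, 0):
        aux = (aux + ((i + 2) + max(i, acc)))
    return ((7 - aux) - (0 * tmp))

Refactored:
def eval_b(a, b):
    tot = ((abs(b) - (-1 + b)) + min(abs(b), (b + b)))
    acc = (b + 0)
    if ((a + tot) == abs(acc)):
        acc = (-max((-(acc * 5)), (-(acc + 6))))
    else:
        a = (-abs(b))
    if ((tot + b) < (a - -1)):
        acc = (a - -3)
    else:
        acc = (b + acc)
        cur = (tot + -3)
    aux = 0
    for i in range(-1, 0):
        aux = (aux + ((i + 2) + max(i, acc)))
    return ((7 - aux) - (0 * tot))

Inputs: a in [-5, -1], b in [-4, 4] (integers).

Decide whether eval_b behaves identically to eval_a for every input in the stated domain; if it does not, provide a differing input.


These are not equivalent — on a=-5, b=-3 the outputs split (6 vs 7).
eval_a: tmp becomes 1; next acc becomes -3; next ((a + tmp) == abs(acc)) evaluates to false; next a becomes -3; next ((tmp + b) < (a - -2)) evaluates to true; next acc becomes 0; next aux becomes 0; next at i=-1:; next aux becomes 1; next final value 6
eval_b: tot becomes 1; next acc becomes -3; next ((a + tot) == abs(acc)) evaluates to false; next a becomes -3; next ((tot + b) < (a - -1)) evaluates to false; next acc becomes -6; next cur becomes -2; next aux becomes 0; next at i=-1:; next aux becomes 0; next final value 7
verdict: not equivalent; witness: a=-5, b=-3


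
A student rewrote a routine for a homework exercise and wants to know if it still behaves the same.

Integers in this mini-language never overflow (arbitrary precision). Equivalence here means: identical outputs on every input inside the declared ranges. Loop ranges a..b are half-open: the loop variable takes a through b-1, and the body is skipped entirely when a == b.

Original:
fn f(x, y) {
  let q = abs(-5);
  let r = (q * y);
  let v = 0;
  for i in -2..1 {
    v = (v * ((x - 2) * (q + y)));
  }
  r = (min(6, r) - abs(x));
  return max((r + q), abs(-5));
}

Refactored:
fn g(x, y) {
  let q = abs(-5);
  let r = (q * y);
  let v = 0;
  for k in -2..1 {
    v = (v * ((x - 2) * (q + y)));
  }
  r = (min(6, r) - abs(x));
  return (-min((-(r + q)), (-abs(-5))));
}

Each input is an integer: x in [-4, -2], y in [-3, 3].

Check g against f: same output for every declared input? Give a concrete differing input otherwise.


Behavior is preserved: although local variable names differ; also min/max/abs usage differs, the outputs never diverge.
One worked example (x=-3, y=-3) — f: q becomes 5; next r becomes -15; next v becomes 0; next at i=-2:; next v becomes 0; next at i=-1:; next v becomes 0; next at i=0:; next v becomes 0; next r becomes -18; next final value 5; g: q becomes 5; next r becomes -15; next v becomes 0; next at k=-2:; next v becomes 0; next at k=-1:; next v becomes 0; next at k=0:; next v becomes 0; next r becomes -18; next final value 5; agreement on 5.
Every one of the 21 inputs gives matching results.
verdict: equivalent


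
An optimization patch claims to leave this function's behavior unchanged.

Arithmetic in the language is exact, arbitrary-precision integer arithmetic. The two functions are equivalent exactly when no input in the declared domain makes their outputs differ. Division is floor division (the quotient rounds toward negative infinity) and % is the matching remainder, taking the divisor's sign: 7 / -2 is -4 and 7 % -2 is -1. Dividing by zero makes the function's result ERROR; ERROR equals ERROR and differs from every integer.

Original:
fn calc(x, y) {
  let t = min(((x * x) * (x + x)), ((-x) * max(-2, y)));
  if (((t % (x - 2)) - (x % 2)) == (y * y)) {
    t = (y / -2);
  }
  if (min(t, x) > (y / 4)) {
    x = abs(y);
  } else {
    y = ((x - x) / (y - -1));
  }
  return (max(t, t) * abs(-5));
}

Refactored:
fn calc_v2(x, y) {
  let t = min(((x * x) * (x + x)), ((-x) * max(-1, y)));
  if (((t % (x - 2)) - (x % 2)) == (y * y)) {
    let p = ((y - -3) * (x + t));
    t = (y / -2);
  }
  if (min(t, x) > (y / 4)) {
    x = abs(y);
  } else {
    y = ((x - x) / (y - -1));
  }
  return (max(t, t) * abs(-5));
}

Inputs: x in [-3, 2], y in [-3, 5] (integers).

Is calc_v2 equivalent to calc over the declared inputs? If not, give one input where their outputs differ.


Evaluate both at x=1, y=-3.
calc: t = 2; (((t % (x - 2)) - (x % 2)) == (y * y)) -> false; (min(t, x) > (y / 4)) -> true; x = 3; return 10
calc_v2: t = 1; (((t % (x - 2)) - (x % 2)) == (y * y)) -> false; (min(t, x) > (y / 4)) -> true; x = 3; return 5
10 vs 5 — the two versions disagree here.
verdict: not equivalent; witness: x=1, y=-3


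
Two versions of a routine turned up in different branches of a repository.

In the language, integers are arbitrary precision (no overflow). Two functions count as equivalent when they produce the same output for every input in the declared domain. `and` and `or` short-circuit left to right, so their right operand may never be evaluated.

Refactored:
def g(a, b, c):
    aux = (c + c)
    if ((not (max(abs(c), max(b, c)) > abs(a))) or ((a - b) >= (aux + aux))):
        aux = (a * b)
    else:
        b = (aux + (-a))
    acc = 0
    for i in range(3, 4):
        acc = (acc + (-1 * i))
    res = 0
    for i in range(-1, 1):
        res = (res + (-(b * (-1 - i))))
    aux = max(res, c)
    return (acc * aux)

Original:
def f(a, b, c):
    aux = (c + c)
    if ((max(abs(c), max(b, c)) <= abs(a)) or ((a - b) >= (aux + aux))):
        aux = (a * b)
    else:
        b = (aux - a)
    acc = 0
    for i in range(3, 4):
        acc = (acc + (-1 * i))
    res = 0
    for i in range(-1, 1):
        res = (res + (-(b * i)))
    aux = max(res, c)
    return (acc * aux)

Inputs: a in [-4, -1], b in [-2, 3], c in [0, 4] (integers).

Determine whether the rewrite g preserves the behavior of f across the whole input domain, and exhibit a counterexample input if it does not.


The two are interchangeable: constant usage differs; and comparison usage differs; and arithmetic usage differs; and boolean connective usage differs, and every declared input agrees.
Spot check at a=-3, b=1, c=1 — f: aux becomes 2; next ((max(abs(c), max(b, c)) <= abs(a)) or ((a - b) >= (aux + aux))) evaluates to true; next aux becomes -3; next acc becomes 0; next at i=3:; next acc becomes -3; next res becomes 0; next at i=-1:; next res becomes 1; next at i=0:; next res becomes 1; next aux becomes 1; next final value -3. g: aux becomes 2; next ((not (max(abs(c), max(b, c)) > abs(a))) or ((a - b) >= (aux + aux))) evaluates to true; next aux becomes -3; next acc becomes 0; next at i=3:; next acc becomes -3; next res becomes 0; next at i=-1:; next res becomes 0; next at i=0:; next res becomes 1; next aux becomes 1; next final value -3. Both give -3.
An exhaustive pass over the 120 declared inputs shows identical outputs.
verdict: equivalent


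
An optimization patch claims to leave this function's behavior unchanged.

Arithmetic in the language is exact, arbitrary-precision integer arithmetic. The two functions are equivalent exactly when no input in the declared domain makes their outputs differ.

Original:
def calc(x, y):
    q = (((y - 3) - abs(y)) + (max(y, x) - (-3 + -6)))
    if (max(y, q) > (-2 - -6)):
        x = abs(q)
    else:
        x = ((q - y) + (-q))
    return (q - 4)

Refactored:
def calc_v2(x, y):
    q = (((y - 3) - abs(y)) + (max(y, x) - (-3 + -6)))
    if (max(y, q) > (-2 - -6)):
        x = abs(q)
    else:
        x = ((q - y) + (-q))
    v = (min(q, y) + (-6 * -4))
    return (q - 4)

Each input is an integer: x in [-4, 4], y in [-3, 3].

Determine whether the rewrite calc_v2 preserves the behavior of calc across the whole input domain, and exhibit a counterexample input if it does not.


Although arithmetic usage differs; and local variable names differ; and constant usage differs; and statement counts differ; and min/max/abs usage differs, 63/63 inputs agree.
verdict: equivalent


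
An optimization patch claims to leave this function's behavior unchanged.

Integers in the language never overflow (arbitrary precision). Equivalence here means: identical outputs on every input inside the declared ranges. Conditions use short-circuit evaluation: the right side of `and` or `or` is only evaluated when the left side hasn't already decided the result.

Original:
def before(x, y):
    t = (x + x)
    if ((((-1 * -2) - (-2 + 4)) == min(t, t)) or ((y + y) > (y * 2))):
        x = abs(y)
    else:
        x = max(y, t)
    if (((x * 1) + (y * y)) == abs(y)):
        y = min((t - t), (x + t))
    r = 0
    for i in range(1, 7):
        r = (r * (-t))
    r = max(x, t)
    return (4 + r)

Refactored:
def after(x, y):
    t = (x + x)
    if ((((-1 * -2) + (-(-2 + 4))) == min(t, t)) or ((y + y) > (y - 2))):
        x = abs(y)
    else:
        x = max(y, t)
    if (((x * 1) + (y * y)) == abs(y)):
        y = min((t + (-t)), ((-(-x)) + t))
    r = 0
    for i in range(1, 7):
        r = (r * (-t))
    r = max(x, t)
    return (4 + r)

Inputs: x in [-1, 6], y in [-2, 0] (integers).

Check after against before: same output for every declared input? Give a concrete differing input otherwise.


Not equivalent: x=-1, y=-1 separates them (3 vs 5).
before: t becomes -2; next ((((-1 * -2) - (-2 + 4)) == min(t, t)) or ((y + y) > (y * 2))) evaluates to false; next x becomes -1; next (((x * 1) + (y * y)) == abs(y)) evaluates to false; next r becomes 0; next at i=1:; next r becomes 0; next at i=2:; next r becomes 0; next at i=3:; next r becomes 0; next at i=4:; next r becomes 0; next at i=5:; next r becomes 0; next at i=6:; next r becomes 0; next r becomes -1; next final value 3
after: t becomes -2; next ((((-1 * -2) + (-(-2 + 4))) == min(t, t)) or ((y + y) > (y - 2))) evaluates to true; next x becomes 1; next (((x * 1) + (y * y)) == abs(y)) evaluates to false; next r becomes 0; next at i=1:; next r becomes 0; next at i=2:; next r becomes 0; next at i=3:; next r becomes 0; next at i=4:; next r becomes 0; next at i=5:; next r becomes 0; next at i=6:; next r becomes 0; next r becomes 1; next final value 5
verdict: not equivalent; witness: x=-1, y=-1


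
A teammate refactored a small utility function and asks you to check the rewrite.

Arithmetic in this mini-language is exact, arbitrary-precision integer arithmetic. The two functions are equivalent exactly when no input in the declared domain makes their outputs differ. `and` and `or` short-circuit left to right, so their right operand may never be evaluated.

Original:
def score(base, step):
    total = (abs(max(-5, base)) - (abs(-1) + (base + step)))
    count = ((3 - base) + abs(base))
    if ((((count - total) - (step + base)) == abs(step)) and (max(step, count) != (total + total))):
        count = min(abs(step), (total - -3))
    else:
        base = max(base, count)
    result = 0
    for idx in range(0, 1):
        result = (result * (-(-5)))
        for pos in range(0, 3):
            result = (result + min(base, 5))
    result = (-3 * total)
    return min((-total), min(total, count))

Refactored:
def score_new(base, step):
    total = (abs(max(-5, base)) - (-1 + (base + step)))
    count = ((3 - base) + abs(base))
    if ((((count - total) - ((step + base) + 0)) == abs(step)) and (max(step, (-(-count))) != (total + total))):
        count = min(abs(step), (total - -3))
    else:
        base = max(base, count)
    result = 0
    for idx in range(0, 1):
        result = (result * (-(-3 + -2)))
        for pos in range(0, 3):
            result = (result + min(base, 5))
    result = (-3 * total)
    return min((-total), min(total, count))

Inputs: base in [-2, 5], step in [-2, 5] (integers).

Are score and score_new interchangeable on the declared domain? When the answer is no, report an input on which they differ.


base=-2, step=-2 yields -5 from score but -7 from score_new.
verdict: not equivalent; witness: base=-2, step=-2


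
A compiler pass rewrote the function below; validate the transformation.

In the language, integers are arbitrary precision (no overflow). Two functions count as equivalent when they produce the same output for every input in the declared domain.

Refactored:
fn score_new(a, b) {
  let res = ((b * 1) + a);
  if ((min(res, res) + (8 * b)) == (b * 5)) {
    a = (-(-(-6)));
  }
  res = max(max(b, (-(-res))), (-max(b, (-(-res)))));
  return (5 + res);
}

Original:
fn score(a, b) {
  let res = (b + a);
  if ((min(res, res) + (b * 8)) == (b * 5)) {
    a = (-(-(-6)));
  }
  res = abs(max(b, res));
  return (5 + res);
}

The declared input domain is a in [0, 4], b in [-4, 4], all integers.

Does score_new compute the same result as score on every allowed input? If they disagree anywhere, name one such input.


Side by side, the visible changes include: arithmetic usage differs, plus constant usage differs, plus min/max/abs usage differs.
One worked example (a=4, b=4) — score: res := 8 | ((min(res, res) + (b * 8)) == (b * 5)): false | res := 8 | result 13; score_new: res := 8 | ((min(res, res) + (8 * b)) == (b * 5)): false | res := 8 | result 13; agreement on 13.
Sweeping the whole domain (45 inputs) finds no disagreement.
verdict: equivalent


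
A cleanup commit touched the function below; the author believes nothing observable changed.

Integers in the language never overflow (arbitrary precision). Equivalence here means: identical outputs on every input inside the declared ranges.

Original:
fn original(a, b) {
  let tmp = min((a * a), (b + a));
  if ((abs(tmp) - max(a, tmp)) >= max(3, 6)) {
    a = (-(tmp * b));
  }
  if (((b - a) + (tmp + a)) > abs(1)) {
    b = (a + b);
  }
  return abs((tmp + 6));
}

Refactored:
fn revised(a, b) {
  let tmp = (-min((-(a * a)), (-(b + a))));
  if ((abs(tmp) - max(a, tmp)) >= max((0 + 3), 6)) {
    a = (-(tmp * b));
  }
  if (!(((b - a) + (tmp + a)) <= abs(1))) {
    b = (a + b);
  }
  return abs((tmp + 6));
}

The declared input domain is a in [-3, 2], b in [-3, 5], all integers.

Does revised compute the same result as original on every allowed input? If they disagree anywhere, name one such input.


These are not equivalent — on a=-3, b=-3 the outputs split (0 vs 15).
original: tmp becomes -6; next ((abs(tmp) - max(a, tmp)) >= max(3, 6)) evaluates to true; next a becomes -18; next (((b - a) + (tmp + a)) > abs(1)) evaluates to false; next final value 0
revised: tmp becomes 9; next ((abs(tmp) - max(a, tmp)) >= max((0 + 3), 6)) evaluates to false; next (!(((b - a) + (tmp + a)) <= abs(1))) evaluates to true; next b becomes -6; next final value 15
verdict: not equivalent; witness: a=-3, b=-3


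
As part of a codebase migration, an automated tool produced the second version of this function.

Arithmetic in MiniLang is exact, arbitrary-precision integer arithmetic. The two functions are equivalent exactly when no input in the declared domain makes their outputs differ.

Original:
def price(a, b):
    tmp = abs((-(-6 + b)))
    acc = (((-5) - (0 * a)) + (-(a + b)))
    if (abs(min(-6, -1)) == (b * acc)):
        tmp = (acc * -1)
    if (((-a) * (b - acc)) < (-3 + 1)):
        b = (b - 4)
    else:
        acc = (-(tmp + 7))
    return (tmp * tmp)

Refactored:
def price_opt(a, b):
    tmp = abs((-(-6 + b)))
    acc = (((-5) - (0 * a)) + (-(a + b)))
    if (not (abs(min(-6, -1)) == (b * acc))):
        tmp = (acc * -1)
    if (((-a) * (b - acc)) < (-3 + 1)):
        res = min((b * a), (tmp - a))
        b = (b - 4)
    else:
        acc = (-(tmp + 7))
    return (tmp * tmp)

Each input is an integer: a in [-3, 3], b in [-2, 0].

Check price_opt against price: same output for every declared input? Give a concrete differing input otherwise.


Input a=-3, b=-2: 64 from price versus 0 from price_opt.
verdict: not equivalent; witness: a=-3, b=-2


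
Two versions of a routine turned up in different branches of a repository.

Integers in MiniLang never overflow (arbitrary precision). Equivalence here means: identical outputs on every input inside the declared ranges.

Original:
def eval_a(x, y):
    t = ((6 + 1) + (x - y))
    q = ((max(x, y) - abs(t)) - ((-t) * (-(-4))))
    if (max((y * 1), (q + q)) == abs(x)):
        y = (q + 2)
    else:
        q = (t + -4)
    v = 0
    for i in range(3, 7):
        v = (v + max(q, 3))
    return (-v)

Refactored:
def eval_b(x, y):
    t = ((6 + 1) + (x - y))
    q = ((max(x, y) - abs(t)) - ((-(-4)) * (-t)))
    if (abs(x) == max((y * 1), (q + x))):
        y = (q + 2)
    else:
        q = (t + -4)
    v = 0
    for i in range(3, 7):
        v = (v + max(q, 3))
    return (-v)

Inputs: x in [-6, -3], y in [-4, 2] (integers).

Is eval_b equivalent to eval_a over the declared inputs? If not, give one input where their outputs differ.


Input x=-5, y=-2: -12 from eval_a versus -40 from eval_b.
verdict: not equivalent; witness: x=-5, y=-2


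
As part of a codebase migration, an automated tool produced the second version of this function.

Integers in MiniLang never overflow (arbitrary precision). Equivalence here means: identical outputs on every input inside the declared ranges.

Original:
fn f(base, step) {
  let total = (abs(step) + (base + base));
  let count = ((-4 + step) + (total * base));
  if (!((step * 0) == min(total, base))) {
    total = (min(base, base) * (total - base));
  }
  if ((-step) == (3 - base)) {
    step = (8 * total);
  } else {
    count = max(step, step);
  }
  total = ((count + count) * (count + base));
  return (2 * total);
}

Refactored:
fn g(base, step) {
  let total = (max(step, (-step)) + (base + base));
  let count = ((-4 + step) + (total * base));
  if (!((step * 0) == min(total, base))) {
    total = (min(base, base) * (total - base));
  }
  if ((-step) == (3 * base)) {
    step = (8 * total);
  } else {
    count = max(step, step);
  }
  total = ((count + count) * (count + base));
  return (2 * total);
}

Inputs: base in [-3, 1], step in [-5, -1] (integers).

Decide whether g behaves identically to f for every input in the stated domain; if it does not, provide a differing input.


Not equivalent: base=-2, step=-5 separates them (572 vs 140).
f: total=1, then count=-11, then (!((step * 0) == min(total, base))) is true, then total=-6, then ((-step) == (3 - base)) is true, then step=-48, then total=286, then returns 572
g: total=1, then count=-11, then (!((step * 0) == min(total, base))) is true, then total=-6, then ((-step) == (3 * base)) is false, then count=-5, then total=70, then returns 140
verdict: not equivalent; witness: base=-2, step=-5


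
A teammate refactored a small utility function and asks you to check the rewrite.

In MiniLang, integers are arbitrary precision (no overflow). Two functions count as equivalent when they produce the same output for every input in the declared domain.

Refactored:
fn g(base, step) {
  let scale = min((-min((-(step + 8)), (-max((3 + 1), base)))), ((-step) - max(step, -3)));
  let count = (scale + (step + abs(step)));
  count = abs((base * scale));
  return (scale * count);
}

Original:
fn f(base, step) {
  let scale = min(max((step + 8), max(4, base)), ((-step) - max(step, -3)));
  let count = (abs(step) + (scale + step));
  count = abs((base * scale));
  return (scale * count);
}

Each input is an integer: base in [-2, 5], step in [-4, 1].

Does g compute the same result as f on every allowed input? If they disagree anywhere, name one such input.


Changes here: min/max/abs usage differs, constant usage differs, arithmetic usage differs; the full 48-point sweep finds no disagreement.
verdict: equivalent


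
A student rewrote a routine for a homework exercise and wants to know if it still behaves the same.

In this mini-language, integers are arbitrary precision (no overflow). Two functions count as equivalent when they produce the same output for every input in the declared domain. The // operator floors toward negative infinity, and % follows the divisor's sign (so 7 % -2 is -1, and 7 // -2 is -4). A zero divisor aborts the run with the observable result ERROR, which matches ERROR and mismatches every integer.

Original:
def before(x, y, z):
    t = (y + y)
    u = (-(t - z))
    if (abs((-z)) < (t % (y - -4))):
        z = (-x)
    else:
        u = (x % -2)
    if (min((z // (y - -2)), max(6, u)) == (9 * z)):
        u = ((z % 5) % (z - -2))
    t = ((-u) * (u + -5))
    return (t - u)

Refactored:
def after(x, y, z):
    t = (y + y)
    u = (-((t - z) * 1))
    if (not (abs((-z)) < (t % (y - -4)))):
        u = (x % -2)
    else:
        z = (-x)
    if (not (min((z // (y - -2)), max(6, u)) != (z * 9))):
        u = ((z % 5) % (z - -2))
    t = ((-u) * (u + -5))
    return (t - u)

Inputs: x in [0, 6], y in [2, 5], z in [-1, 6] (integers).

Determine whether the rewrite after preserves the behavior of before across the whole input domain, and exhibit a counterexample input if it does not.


Changes here: boolean connective usage differs; arithmetic usage differs; constant usage differs; comparison usage differs; the full 224-point sweep finds no disagreement.
verdict: equivalent


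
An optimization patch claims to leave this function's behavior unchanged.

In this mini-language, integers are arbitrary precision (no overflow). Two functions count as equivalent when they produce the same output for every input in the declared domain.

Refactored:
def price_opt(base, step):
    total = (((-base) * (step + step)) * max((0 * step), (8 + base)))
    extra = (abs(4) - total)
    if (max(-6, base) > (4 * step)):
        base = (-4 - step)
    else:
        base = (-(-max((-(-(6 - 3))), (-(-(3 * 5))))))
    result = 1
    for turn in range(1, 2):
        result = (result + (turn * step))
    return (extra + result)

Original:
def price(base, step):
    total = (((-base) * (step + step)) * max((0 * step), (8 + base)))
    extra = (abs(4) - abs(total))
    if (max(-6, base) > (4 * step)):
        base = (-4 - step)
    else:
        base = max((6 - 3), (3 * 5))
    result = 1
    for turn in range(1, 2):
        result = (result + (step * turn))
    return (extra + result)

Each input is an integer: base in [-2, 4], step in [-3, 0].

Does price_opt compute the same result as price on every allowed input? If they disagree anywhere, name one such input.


Try base=-2, step=-3.
price: total = -72; extra = -68; (max(-6, base) > (4 * step)) -> true; base = -1; result = 1; [turn=1]; result = -2; return -70
price_opt: total = -72; extra = 76; (max(-6, base) > (4 * step)) -> true; base = -1; result = 1; [turn=1]; result = -2; return 74
-70 vs 74 — the two versions disagree here.
verdict: not equivalent; witness: base=-2, step=-3


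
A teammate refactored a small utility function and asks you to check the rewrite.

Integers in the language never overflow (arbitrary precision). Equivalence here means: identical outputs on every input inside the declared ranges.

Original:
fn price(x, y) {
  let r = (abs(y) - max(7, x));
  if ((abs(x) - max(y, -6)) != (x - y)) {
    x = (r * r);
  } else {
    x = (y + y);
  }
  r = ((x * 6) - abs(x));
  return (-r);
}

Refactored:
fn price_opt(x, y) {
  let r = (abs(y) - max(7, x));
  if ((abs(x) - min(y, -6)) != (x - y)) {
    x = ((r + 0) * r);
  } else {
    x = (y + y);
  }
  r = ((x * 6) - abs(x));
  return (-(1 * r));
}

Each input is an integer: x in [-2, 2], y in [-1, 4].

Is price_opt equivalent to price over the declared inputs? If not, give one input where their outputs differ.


Evaluate both at x=0, y=-1.
price: r becomes -6; next ((abs(x) - max(y, -6)) != (x - y)) evaluates to false; next x becomes -2; next r becomes -14; next final value 14
price_opt: r becomes -6; next ((abs(x) - min(y, -6)) != (x - y)) evaluates to true; next x becomes 36; next r becomes 180; next final value -180
14 and -180 differ, so these are not the same function on this domain.
verdict: not equivalent; witness: x=0, y=-1


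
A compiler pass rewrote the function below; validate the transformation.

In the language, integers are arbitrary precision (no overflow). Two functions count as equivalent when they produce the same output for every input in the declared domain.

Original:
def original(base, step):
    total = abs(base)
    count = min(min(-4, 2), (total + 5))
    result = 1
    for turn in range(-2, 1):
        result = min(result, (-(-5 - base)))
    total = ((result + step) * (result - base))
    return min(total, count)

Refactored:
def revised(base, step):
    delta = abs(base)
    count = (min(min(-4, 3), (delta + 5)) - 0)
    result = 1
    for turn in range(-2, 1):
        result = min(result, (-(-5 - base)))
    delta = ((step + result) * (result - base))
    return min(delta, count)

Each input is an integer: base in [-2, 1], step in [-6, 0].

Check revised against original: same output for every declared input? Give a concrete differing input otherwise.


Equivalent. Although `2` became `3`, no input in the stated domain can expose it.
Every one of the 28 inputs gives matching results.
As a probe, take base=0, step=-4: original runs total = 0; count = -4; result = 1; [turn=-2]; result = 1; [turn=-1]; result = 1; [turn=0]; result = 1; total = -3; return -4; revised runs delta = 0; count = -4; result = 1; [turn=-2]; result = 1; [turn=-1]; result = 1; [turn=0]; result = 1; delta = -3; return -4; both end at -4.
verdict: equivalent


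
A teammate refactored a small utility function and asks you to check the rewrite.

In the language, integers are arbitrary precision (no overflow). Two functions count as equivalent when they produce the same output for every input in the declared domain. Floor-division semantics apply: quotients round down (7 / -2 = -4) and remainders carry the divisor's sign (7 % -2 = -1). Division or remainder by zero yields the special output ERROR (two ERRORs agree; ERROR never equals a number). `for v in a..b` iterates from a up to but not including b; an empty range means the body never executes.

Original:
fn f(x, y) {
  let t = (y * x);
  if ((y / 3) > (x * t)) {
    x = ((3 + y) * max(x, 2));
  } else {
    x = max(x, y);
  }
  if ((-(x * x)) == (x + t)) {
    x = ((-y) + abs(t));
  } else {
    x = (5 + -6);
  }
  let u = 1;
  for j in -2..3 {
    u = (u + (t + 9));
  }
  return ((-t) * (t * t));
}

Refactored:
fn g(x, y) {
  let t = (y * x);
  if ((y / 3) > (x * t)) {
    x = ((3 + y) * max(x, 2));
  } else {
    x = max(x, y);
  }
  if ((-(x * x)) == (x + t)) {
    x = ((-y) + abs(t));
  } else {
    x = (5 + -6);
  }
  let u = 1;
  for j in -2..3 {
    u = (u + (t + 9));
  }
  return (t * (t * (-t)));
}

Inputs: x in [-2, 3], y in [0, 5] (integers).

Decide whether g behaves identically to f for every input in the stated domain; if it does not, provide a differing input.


Although same computation, different form, 36/36 inputs agree.
verdict: equivalent


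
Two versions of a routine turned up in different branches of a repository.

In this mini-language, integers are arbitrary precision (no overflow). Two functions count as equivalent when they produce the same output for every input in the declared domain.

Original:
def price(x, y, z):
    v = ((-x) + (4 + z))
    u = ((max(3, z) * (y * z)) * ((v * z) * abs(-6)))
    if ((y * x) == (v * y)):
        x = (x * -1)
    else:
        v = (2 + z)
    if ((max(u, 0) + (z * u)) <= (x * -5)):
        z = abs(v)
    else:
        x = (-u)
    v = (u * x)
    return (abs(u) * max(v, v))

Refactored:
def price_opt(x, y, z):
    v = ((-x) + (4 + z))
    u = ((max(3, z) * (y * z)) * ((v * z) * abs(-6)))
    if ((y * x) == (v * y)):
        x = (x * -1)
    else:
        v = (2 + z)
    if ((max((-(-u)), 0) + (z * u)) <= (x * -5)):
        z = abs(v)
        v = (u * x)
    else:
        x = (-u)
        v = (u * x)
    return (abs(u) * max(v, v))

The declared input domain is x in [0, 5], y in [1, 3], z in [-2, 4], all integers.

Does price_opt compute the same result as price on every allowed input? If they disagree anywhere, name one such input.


The two are interchangeable: arithmetic usage differs, plus statement counts differ, and every declared input agrees.
Tracing x=5, y=1, z=-1: price: v becomes -2; next u becomes -36; next ((y * x) == (v * y)) evaluates to false; next v becomes 1; next ((max(u, 0) + (z * u)) <= (x * -5)) evaluates to false; next x becomes 36; next v becomes -1296; next final value -46656 | price_opt: v becomes -2; next u becomes -36; next ((y * x) == (v * y)) evaluates to false; next v becomes 1; next ((max((-(-u)), 0) + (z * u)) <= (x * -5)) evaluates to false; next x becomes 36; next v becomes -1296; next final value -46656 — matching result -46656.
Across all 126 domain points the two functions coincide.
verdict: equivalent


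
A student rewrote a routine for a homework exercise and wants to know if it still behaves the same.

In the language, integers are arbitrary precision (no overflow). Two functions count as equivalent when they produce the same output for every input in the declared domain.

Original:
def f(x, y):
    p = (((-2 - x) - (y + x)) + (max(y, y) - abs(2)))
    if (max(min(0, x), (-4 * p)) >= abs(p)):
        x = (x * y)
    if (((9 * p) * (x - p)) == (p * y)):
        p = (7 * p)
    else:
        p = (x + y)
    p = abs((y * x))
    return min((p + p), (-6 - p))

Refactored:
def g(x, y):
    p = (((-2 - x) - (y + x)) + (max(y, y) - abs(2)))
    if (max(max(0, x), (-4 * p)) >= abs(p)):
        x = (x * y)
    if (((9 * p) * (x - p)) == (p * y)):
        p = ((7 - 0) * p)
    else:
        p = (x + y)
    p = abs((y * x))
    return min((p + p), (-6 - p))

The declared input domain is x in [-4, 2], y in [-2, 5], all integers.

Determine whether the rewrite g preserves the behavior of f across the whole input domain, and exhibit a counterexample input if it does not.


The edit looks behavioral (`min(0, x)` became `max(0, x)`), but over these ranges it never changes the outcome.
Tracing x=2, y=3: f: p = -8; (max(min(0, x), (-4 * p)) >= abs(p)) -> true; x = 6; (((9 * p) * (x - p)) == (p * y)) -> false; p = 9; p = 18; return -24 | g: p = -8; (max(max(0, x), (-4 * p)) >= abs(p)) -> true; x = 6; (((9 * p) * (x - p)) == (p * y)) -> false; p = 9; p = 18; return -24 — matching result -24.
Every one of the 56 inputs gives matching results.
verdict: equivalent


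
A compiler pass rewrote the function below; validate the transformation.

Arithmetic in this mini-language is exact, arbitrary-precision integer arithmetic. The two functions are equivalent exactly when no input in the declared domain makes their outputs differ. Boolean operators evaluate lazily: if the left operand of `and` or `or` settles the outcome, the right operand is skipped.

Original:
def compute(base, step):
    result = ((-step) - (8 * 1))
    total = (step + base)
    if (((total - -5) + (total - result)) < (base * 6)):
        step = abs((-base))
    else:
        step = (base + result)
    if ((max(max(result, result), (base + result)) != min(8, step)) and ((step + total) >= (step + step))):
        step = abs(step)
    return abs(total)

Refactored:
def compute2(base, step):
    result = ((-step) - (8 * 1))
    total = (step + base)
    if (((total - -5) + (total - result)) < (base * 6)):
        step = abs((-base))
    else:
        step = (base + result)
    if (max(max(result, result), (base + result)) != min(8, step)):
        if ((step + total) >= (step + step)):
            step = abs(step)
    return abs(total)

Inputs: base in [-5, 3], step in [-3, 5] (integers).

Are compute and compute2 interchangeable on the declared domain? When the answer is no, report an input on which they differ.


Side by side, the visible changes include: branching structure differs, and boolean connective usage differs, and statement counts differ.
One worked example (base=-4, step=-1) — compute: result = -7; total = -5; (((total - -5) + (total - result)) < (base * 6)) -> false; step = -11; ((max(max(result, result), (base + result)) != min(8, step)) and ((step + total) >= (step + step))) -> true; step = 11; return 5; compute2: result = -7; total = -5; (((total - -5) + (total - result)) < (base * 6)) -> false; step = -11; (max(max(result, result), (base + result)) != min(8, step)) -> true; ((step + total) >= (step + step)) -> true; step = 11; return 5; agreement on 5.
An exhaustive pass over the 81 declared inputs shows identical outputs.
verdict: equivalent


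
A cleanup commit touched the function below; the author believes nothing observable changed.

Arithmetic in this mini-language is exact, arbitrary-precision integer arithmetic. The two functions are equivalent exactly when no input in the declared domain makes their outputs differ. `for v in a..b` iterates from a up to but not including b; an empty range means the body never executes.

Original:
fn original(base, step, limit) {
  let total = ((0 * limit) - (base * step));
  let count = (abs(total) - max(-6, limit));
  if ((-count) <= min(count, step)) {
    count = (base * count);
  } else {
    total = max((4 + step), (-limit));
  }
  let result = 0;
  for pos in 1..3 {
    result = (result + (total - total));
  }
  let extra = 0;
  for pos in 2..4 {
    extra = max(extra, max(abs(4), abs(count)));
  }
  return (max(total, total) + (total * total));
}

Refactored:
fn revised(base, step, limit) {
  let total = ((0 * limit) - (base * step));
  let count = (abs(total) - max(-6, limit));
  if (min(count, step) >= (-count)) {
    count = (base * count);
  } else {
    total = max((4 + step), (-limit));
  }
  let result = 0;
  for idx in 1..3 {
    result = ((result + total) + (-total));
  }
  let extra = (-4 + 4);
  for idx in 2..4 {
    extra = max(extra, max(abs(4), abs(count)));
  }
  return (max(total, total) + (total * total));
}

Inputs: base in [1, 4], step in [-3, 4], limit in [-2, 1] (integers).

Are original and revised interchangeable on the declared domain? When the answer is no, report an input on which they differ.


Although comparison usage differs, constant usage differs, arithmetic usage differs, local variable names differ, 128/128 inputs agree.
verdict: equivalent


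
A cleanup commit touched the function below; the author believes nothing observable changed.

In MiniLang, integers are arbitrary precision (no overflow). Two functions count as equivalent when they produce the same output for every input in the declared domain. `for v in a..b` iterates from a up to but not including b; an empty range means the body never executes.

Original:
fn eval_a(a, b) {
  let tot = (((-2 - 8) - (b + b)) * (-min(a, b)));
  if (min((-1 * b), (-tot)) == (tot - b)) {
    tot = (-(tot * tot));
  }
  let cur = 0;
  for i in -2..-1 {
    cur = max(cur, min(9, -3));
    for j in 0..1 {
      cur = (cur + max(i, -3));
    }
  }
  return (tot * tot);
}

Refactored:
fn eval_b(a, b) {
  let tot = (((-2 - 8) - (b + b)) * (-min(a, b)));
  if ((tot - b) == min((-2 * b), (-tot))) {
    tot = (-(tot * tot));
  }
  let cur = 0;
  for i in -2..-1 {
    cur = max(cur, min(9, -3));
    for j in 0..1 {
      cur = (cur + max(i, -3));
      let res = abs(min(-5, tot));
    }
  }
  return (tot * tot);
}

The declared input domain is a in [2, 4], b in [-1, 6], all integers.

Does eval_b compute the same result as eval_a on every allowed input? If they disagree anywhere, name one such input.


Equivalent. The edit looks behavioral (`-1` became `-2`), but over these ranges it never changes the outcome.
Across all 24 domain points the two functions coincide.
As a probe, take a=3, b=6: eval_a runs tot becomes 66; next (min((-1 * b), (-tot)) == (tot - b)) evaluates to false; next cur becomes 0; next at i=-2:; next cur becomes 0; next at j=0:; next cur becomes -2; next final value 4356; eval_b runs tot becomes 66; next ((tot - b) == min((-2 * b), (-tot))) evaluates to false; next cur becomes 0; next at i=-2:; next cur becomes 0; next at j=0:; next cur becomes -2; next res becomes 5; next final value 4356; both end at 4356.
verdict: equivalent


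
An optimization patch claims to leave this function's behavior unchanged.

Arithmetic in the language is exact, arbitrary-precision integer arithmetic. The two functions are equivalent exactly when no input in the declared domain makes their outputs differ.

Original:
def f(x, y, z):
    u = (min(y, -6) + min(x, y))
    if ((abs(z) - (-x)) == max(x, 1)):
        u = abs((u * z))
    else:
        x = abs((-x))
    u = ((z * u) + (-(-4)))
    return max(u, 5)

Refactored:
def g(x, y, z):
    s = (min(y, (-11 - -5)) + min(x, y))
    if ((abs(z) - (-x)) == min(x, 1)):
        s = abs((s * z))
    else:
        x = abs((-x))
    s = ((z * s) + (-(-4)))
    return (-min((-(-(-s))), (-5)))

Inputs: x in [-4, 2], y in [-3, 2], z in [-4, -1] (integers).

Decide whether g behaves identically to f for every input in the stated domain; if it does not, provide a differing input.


The rewrite breaks on x=-3, y=-3, z=-4, where the results are 5 and 40.
f: u=-9, then ((abs(z) - (-x)) == max(x, 1)) is true, then u=36, then u=-140, then returns 5
g: s=-9, then ((abs(z) - (-x)) == min(x, 1)) is false, then x=3, then s=40, then returns 40
verdict: not equivalent; witness: x=-3, y=-3, z=-4


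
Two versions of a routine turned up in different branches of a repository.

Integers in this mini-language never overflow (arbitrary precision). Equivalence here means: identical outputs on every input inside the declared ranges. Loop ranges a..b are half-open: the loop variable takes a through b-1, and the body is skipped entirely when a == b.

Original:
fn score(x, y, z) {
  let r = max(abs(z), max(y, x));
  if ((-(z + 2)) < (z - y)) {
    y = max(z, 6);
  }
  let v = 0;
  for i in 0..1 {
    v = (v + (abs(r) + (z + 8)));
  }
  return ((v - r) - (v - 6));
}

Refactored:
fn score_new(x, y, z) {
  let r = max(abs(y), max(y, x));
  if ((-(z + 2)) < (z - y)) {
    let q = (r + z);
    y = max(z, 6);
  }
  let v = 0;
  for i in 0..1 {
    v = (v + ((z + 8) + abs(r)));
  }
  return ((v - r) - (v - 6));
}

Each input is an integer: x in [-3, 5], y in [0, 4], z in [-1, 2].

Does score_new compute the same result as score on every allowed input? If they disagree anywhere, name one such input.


Input x=-3, y=0, z=-1: 5 from score versus 6 from score_new.
verdict: not equivalent; witness: x=-3, y=0, z=-1


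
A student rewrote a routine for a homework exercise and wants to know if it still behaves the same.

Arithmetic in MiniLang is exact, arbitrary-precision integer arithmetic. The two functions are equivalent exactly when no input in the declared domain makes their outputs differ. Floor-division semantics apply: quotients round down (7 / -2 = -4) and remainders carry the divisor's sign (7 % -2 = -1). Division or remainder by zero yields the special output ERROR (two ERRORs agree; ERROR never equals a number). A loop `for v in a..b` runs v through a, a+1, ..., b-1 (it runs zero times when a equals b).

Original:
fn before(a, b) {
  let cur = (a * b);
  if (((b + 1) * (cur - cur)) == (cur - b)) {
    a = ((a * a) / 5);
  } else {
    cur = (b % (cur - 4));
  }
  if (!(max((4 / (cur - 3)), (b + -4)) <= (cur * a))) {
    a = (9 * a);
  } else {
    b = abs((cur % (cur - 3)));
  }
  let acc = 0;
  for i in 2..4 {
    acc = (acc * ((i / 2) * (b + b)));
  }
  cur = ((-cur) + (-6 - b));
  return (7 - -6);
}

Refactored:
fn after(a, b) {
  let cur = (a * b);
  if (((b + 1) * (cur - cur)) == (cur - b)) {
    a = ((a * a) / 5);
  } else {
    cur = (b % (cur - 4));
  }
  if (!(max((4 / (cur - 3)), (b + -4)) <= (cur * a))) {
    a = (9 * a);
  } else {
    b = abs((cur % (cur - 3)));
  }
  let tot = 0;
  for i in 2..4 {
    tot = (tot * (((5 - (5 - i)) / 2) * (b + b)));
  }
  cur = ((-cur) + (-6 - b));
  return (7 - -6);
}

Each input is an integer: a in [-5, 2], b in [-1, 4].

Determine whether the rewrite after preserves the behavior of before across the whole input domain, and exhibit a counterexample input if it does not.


Side by side, the visible changes include: local variable names differ; and arithmetic usage differs; and constant usage differs.
Tracing a=-5, b=3: before: cur = -15; (((b + 1) * (cur - cur)) == (cur - b)) -> false; cur = -16; (!(max((4 / (cur - 3)), (b + -4)) <= (cur * a))) -> false; b = 16; acc = 0; [i=2]; acc = 0; [i=3]; acc = 0; cur = -6; return 13 | after: cur = -15; (((b + 1) * (cur - cur)) == (cur - b)) -> false; cur = -16; (!(max((4 / (cur - 3)), (b + -4)) <= (cur * a))) -> false; b = 16; tot = 0; [i=2]; tot = 0; [i=3]; tot = 0; cur = -6; return 13 — matching result 13.
An exhaustive pass over the 48 declared inputs shows identical outputs.
verdict: equivalent
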